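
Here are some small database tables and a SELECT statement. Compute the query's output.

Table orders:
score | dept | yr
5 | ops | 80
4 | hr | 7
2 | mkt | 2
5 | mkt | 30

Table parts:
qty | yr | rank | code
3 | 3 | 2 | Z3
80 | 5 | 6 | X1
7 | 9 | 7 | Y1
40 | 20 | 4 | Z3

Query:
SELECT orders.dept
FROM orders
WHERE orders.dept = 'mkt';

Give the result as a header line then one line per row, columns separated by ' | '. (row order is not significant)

After WHERE (2 rows):
orders.score | orders.dept | orders.yr
2 | mkt | 2
5 | mkt | 30
After SELECT (2 rows):
orders.dept
mkt
mkt

== RESULT ==
orders.dept
mkt
mkt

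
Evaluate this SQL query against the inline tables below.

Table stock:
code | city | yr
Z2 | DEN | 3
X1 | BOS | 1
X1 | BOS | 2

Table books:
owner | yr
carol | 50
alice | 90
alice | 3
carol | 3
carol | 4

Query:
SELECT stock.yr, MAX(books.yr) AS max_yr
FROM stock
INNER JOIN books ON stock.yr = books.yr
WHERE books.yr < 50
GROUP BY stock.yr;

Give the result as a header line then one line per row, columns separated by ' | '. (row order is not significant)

== RESULT ==
stock.yr | max_yr
3 | 3

Derivation:
After JOIN books (2 rows):
stock.code | stock.city | stock.yr | books.owner | books.yr
Z2 | DEN | 3 | alice | 3
Z2 | DEN | 3 | carol | 3
After WHERE (2 rows):
stock.code | stock.city | stock.yr | books.owner | books.yr
Z2 | DEN | 3 | alice | 3
Z2 | DEN | 3 | carol | 3
After GROUP BY (1 rows):
stock.yr | max_yr
3 | 3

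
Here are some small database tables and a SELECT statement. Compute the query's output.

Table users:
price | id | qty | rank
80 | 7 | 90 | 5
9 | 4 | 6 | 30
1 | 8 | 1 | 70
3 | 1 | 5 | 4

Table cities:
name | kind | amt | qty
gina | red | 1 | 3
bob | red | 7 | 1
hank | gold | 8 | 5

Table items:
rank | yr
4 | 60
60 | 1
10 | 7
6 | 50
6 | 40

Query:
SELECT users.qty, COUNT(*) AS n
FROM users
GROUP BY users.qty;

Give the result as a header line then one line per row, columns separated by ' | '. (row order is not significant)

== RESULT ==
users.qty | n
90 | 1
6 | 1
1 | 1
5 | 1

Derivation:
After GROUP BY (4 rows):
users.qty | n
90 | 1
6 | 1
1 | 1
5 | 1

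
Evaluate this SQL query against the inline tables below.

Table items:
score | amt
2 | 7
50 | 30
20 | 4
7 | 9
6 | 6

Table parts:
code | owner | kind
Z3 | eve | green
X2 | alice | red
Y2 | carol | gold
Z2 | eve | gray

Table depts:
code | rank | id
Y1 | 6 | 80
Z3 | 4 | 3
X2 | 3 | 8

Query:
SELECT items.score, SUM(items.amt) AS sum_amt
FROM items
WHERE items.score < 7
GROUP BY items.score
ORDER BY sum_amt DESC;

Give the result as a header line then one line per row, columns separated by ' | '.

After WHERE (2 rows):
items.score | items.amt
2 | 7
6 | 6
After GROUP BY (2 rows):
items.score | sum_amt
2 | 7
6 | 6
After ORDER BY (2 rows):
items.score | sum_amt
2 | 7
6 | 6

== RESULT ==
items.score | sum_amt
2 | 7
6 | 6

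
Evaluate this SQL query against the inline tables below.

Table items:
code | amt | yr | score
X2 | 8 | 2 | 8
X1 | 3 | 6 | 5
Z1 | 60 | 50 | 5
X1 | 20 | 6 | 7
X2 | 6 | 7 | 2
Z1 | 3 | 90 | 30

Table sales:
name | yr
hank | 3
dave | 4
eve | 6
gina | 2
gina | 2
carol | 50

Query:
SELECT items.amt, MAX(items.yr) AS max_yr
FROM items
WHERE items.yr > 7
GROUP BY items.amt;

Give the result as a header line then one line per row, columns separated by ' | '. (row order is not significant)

== RESULT ==
items.amt | max_yr
60 | 50
3 | 90

Derivation:
After WHERE (2 rows):
items.code | items.amt | items.yr | items.score
Z1 | 60 | 50 | 5
Z1 | 3 | 90 | 30
After GROUP BY (2 rows):
items.amt | max_yr
60 | 50
3 | 90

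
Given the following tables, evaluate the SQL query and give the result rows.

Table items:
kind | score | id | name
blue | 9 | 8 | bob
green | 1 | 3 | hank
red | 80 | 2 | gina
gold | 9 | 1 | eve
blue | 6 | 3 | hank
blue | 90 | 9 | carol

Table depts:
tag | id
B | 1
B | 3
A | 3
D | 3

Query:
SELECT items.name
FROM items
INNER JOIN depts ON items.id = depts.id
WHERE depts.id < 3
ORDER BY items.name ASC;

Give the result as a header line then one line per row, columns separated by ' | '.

After JOIN depts (7 rows):
items.kind | items.score | items.id | items.name | depts.tag | depts.id
green | 1 | 3 | hank | B | 3
green | 1 | 3 | hank | A | 3
green | 1 | 3 | hank | D | 3
gold | 9 | 1 | eve | B | 1
blue | 6 | 3 | hank | B | 3
blue | 6 | 3 | hank | A | 3
blue | 6 | 3 | hank | D | 3
After WHERE (1 rows):
items.kind | items.score | items.id | items.name | depts.tag | depts.id
gold | 9 | 1 | eve | B | 1
After SELECT (1 rows):
items.name
eve
After ORDER BY (1 rows):
items.name
eve

== RESULT ==
items.name
eve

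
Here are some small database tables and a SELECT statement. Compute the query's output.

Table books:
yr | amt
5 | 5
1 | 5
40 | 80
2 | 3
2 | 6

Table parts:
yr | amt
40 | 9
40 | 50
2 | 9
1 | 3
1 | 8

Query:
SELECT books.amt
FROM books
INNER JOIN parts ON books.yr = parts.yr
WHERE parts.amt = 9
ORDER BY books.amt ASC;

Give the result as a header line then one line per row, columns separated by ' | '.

After JOIN parts (6 rows):
books.yr | books.amt | parts.yr | parts.amt
1 | 5 | 1 | 3
1 | 5 | 1 | 8
40 | 80 | 40 | 9
40 | 80 | 40 | 50
2 | 3 | 2 | 9
2 | 6 | 2 | 9
After WHERE (3 rows):
books.yr | books.amt | parts.yr | parts.amt
40 | 80 | 40 | 9
2 | 3 | 2 | 9
2 | 6 | 2 | 9
After SELECT (3 rows):
books.amt
80
3
6
After ORDER BY (3 rows):
books.amt
3
6
80

== RESULT ==
books.amt
3
6
80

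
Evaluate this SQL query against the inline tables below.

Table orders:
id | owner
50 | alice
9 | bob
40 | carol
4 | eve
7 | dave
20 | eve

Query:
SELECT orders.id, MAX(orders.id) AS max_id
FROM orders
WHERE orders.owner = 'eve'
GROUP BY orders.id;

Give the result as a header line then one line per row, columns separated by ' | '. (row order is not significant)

== RESULT ==
orders.id | max_id
4 | 4
20 | 20

Derivation:
After WHERE (2 rows):
orders.id | orders.owner
4 | eve
20 | eve
After GROUP BY (2 rows):
orders.id | max_id
4 | 4
20 | 20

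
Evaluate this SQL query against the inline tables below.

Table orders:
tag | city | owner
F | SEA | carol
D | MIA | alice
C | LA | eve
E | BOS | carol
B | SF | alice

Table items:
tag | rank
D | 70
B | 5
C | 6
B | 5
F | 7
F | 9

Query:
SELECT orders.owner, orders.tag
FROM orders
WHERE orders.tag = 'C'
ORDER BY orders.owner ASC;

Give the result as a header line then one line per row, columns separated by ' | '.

After WHERE (1 rows):
orders.tag | orders.city | orders.owner
C | LA | eve
After SELECT (1 rows):
orders.owner | orders.tag
eve | C
After ORDER BY (1 rows):
orders.owner | orders.tag
eve | C

== RESULT ==
orders.owner | orders.tag
eve | C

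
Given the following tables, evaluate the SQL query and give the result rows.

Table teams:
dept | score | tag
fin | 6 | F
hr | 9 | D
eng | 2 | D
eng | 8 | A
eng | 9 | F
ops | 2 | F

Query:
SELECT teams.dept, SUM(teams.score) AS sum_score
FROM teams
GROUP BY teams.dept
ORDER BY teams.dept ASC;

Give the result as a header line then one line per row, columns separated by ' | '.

== RESULT ==
teams.dept | sum_score
eng | 19
fin | 6
hr | 9
ops | 2

Derivation:
After GROUP BY (4 rows):
teams.dept | sum_score
fin | 6
hr | 9
eng | 19
ops | 2
After ORDER BY (4 rows):
teams.dept | sum_score
eng | 19
fin | 6
hr | 9
ops | 2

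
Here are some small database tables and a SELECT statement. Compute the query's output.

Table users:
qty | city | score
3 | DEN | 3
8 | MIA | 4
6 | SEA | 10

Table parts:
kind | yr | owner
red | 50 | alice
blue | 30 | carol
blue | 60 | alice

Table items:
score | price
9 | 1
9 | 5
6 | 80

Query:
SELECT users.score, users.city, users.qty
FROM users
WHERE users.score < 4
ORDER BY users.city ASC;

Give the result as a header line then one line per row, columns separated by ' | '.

After WHERE (1 rows):
users.qty | users.city | users.score
3 | DEN | 3
After SELECT (1 rows):
users.score | users.city | users.qty
3 | DEN | 3
After ORDER BY (1 rows):
users.score | users.city | users.qty
3 | DEN | 3

== RESULT ==
users.score | users.city | users.qty
3 | DEN | 3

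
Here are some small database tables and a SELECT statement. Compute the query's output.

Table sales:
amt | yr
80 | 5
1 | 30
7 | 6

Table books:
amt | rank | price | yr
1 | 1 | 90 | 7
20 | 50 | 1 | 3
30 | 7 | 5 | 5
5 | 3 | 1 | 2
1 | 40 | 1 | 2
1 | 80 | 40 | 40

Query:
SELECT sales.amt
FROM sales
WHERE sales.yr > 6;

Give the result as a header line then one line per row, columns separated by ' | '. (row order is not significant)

== RESULT ==
sales.amt
1

Derivation:
After WHERE (1 rows):
sales.amt | sales.yr
1 | 30
After SELECT (1 rows):
sales.amt
1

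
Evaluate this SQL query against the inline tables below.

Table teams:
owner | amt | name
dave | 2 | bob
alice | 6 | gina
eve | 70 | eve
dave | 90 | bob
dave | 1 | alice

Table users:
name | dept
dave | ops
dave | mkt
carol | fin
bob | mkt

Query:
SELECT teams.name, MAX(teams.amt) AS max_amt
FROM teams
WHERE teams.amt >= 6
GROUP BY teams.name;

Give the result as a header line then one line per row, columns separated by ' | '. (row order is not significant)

After WHERE (3 rows):
teams.owner | teams.amt | teams.name
alice | 6 | gina
eve | 70 | eve
dave | 90 | bob
After GROUP BY (3 rows):
teams.name | max_amt
gina | 6
eve | 70
bob | 90

== RESULT ==
teams.name | max_amt
gina | 6
eve | 70
bob | 90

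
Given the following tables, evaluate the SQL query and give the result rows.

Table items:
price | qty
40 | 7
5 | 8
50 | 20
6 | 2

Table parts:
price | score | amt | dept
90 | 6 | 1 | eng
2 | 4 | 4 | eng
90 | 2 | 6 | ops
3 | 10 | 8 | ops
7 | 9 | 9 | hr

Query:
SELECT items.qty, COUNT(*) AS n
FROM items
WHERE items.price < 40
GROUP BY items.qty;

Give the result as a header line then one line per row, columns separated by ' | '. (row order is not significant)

After WHERE (2 rows):
items.price | items.qty
5 | 8
6 | 2
After GROUP BY (2 rows):
items.qty | n
8 | 1
2 | 1

== RESULT ==
items.qty | n
8 | 1
2 | 1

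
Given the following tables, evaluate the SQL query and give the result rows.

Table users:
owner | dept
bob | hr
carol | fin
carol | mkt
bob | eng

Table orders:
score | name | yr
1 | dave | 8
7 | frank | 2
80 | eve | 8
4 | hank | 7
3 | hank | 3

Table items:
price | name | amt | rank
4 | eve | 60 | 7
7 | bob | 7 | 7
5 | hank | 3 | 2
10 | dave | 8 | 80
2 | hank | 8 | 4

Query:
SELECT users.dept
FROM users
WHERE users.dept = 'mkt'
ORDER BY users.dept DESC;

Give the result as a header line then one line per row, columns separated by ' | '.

== RESULT ==
users.dept
mkt

Derivation:
After WHERE (1 rows):
users.owner | users.dept
carol | mkt
After SELECT (1 rows):
users.dept
mkt
After ORDER BY (1 rows):
users.dept
mkt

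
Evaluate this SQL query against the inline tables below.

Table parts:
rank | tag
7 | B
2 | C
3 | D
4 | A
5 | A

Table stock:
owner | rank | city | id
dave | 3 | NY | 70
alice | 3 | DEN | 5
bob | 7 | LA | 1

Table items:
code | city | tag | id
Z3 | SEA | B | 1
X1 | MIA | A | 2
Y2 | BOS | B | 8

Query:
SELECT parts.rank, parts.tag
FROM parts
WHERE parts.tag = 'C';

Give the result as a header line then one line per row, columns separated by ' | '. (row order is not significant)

== RESULT ==
parts.rank | parts.tag
2 | C

Derivation:
After WHERE (1 rows):
parts.rank | parts.tag
2 | C
After SELECT (1 rows):
parts.rank | parts.tag
2 | C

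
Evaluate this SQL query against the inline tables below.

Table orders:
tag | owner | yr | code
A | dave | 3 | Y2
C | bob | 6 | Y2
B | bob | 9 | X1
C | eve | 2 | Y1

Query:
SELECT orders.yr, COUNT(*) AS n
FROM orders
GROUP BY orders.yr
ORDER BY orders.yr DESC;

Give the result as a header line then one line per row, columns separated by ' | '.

== RESULT ==
orders.yr | n
9 | 1
6 | 1
3 | 1
2 | 1

Derivation:
After GROUP BY (4 rows):
orders.yr | n
3 | 1
6 | 1
9 | 1
2 | 1
After ORDER BY (4 rows):
orders.yr | n
9 | 1
6 | 1
3 | 1
2 | 1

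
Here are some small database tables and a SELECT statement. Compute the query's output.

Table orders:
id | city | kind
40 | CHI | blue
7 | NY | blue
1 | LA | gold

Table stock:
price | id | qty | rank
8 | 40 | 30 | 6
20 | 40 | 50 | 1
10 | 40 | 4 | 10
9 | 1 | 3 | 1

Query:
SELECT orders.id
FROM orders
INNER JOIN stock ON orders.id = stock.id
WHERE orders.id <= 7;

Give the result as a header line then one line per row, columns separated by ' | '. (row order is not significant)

== RESULT ==
orders.id
1

Derivation:
After JOIN stock (4 rows):
orders.id | orders.city | orders.kind | stock.price | stock.id | stock.qty | stock.rank
40 | CHI | blue | 8 | 40 | 30 | 6
40 | CHI | blue | 20 | 40 | 50 | 1
40 | CHI | blue | 10 | 40 | 4 | 10
1 | LA | gold | 9 | 1 | 3 | 1
After WHERE (1 rows):
orders.id | orders.city | orders.kind | stock.price | stock.id | stock.qty | stock.rank
1 | LA | gold | 9 | 1 | 3 | 1
After SELECT (1 rows):
orders.id
1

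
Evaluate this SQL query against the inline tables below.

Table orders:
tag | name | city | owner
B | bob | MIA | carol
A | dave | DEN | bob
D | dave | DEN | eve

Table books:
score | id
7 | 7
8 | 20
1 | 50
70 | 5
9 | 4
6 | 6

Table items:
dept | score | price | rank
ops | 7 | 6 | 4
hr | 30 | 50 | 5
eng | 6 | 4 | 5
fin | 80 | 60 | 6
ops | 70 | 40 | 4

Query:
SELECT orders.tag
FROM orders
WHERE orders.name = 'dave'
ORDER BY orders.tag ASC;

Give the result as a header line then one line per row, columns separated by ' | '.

== RESULT ==
orders.tag
A
D

Derivation:
After WHERE (2 rows):
orders.tag | orders.name | orders.city | orders.owner
A | dave | DEN | bob
D | dave | DEN | eve
After SELECT (2 rows):
orders.tag
A
D
After ORDER BY (2 rows):
orders.tag
A
D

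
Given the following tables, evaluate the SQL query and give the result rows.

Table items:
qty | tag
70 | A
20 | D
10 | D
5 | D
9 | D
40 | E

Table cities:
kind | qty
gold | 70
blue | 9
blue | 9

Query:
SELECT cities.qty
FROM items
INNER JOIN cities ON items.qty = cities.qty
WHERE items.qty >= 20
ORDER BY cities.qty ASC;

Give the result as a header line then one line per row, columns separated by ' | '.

After JOIN cities (3 rows):
items.qty | items.tag | cities.kind | cities.qty
70 | A | gold | 70
9 | D | blue | 9
9 | D | blue | 9
After WHERE (1 rows):
items.qty | items.tag | cities.kind | cities.qty
70 | A | gold | 70
After SELECT (1 rows):
cities.qty
70
After ORDER BY (1 rows):
cities.qty
70

== RESULT ==
cities.qty
70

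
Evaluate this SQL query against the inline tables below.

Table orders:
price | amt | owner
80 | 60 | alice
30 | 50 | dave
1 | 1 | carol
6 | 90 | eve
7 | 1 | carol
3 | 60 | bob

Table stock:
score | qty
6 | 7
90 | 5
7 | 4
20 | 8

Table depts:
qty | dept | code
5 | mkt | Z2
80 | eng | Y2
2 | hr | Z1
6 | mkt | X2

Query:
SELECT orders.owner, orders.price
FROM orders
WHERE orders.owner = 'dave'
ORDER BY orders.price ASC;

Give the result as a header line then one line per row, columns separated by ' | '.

After WHERE (1 rows):
orders.price | orders.amt | orders.owner
30 | 50 | dave
After SELECT (1 rows):
orders.owner | orders.price
dave | 30
After ORDER BY (1 rows):
orders.owner | orders.price
dave | 30

== RESULT ==
orders.owner | orders.price
dave | 30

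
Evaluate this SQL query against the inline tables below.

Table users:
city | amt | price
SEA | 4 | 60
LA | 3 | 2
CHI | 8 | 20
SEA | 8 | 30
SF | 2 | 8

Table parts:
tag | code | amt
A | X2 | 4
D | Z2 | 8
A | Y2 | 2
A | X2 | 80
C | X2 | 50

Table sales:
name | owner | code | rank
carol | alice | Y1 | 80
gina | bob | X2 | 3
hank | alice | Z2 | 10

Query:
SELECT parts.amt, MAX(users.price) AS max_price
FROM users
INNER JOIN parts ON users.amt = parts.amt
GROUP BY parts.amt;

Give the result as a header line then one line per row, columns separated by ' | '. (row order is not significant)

After JOIN parts (4 rows):
users.city | users.amt | users.price | parts.tag | parts.code | parts.amt
SEA | 4 | 60 | A | X2 | 4
CHI | 8 | 20 | D | Z2 | 8
SEA | 8 | 30 | D | Z2 | 8
SF | 2 | 8 | A | Y2 | 2
After GROUP BY (3 rows):
parts.amt | max_price
4 | 60
8 | 30
2 | 8

== RESULT ==
parts.amt | max_price
4 | 60
8 | 30
2 | 8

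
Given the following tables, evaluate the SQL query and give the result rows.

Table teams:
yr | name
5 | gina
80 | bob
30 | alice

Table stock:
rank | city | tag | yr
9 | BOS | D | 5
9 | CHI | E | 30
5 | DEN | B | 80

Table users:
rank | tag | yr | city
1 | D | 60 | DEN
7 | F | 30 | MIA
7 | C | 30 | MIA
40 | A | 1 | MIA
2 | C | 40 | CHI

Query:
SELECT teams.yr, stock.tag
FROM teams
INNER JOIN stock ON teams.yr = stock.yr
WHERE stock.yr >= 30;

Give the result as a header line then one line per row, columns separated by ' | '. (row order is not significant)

== RESULT ==
teams.yr | stock.tag
80 | B
30 | E

Derivation:
After JOIN stock (3 rows):
teams.yr | teams.name | stock.rank | stock.city | stock.tag | stock.yr
5 | gina | 9 | BOS | D | 5
80 | bob | 5 | DEN | B | 80
30 | alice | 9 | CHI | E | 30
After WHERE (2 rows):
teams.yr | teams.name | stock.rank | stock.city | stock.tag | stock.yr
80 | bob | 5 | DEN | B | 80
30 | alice | 9 | CHI | E | 30
After SELECT (2 rows):
teams.yr | stock.tag
80 | B
30 | E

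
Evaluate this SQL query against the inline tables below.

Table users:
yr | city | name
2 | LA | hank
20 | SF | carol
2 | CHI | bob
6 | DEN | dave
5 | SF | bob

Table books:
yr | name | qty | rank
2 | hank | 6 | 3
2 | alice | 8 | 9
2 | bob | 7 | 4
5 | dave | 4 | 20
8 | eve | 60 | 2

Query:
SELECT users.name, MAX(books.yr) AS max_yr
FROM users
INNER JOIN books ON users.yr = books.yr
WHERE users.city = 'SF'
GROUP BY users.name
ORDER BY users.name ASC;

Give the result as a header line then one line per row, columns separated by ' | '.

== RESULT ==
users.name | max_yr
bob | 5

Derivation:
After JOIN books (7 rows):
users.yr | users.city | users.name | books.yr | books.name | books.qty | books.rank
2 | LA | hank | 2 | hank | 6 | 3
2 | LA | hank | 2 | alice | 8 | 9
2 | LA | hank | 2 | bob | 7 | 4
2 | CHI | bob | 2 | hank | 6 | 3
2 | CHI | bob | 2 | alice | 8 | 9
2 | CHI | bob | 2 | bob | 7 | 4
5 | SF | bob | 5 | dave | 4 | 20
After WHERE (1 rows):
users.yr | users.city | users.name | books.yr | books.name | books.qty | books.rank
5 | SF | bob | 5 | dave | 4 | 20
After GROUP BY (1 rows):
users.name | max_yr
bob | 5
After ORDER BY (1 rows):
users.name | max_yr
bob | 5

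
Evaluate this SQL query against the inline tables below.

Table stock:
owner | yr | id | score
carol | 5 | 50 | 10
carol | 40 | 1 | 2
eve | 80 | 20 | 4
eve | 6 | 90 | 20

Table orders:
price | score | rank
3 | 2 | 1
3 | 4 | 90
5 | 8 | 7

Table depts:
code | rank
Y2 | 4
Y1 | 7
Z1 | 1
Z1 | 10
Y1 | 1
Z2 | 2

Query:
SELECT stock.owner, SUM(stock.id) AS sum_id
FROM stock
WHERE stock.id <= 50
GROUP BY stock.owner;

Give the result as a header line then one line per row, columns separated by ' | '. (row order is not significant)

After WHERE (3 rows):
stock.owner | stock.yr | stock.id | stock.score
carol | 5 | 50 | 10
carol | 40 | 1 | 2
eve | 80 | 20 | 4
After GROUP BY (2 rows):
stock.owner | sum_id
carol | 51
eve | 20

== RESULT ==
stock.owner | sum_id
carol | 51
eve | 20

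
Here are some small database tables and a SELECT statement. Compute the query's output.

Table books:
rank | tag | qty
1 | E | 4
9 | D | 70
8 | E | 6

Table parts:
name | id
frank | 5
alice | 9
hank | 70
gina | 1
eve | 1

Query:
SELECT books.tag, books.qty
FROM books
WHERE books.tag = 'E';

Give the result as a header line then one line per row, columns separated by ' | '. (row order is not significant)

== RESULT ==
books.tag | books.qty
E | 4
E | 6

Derivation:
After WHERE (2 rows):
books.rank | books.tag | books.qty
1 | E | 4
8 | E | 6
After SELECT (2 rows):
books.tag | books.qty
E | 4
E | 6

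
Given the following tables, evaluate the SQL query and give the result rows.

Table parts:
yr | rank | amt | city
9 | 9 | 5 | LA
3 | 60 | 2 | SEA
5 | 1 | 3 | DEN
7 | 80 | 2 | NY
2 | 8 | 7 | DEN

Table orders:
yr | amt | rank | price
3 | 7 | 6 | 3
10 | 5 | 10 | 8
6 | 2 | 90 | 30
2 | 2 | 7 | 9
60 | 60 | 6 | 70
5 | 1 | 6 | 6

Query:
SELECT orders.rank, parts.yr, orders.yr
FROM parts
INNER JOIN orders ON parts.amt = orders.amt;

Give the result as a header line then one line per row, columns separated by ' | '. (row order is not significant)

== RESULT ==
orders.rank | parts.yr | orders.yr
10 | 9 | 10
90 | 3 | 6
7 | 3 | 2
90 | 7 | 6
7 | 7 | 2
6 | 2 | 3

Derivation:
After JOIN orders (6 rows):
parts.yr | parts.rank | parts.amt | parts.city | orders.yr | orders.amt | orders.rank | orders.price
9 | 9 | 5 | LA | 10 | 5 | 10 | 8
3 | 60 | 2 | SEA | 6 | 2 | 90 | 30
3 | 60 | 2 | SEA | 2 | 2 | 7 | 9
7 | 80 | 2 | NY | 6 | 2 | 90 | 30
7 | 80 | 2 | NY | 2 | 2 | 7 | 9
2 | 8 | 7 | DEN | 3 | 7 | 6 | 3
After SELECT (6 rows):
orders.rank | parts.yr | orders.yr
10 | 9 | 10
90 | 3 | 6
7 | 3 | 2
90 | 7 | 6
7 | 7 | 2
6 | 2 | 3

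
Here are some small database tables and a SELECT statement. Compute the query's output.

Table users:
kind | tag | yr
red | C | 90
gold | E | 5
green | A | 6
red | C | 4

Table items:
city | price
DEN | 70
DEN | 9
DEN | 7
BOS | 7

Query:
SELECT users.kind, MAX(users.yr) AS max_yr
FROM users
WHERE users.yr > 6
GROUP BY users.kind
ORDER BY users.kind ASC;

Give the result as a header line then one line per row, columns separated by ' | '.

== RESULT ==
users.kind | max_yr
red | 90

Derivation:
After WHERE (1 rows):
users.kind | users.tag | users.yr
red | C | 90
After GROUP BY (1 rows):
users.kind | max_yr
red | 90
After ORDER BY (1 rows):
users.kind | max_yr
red | 90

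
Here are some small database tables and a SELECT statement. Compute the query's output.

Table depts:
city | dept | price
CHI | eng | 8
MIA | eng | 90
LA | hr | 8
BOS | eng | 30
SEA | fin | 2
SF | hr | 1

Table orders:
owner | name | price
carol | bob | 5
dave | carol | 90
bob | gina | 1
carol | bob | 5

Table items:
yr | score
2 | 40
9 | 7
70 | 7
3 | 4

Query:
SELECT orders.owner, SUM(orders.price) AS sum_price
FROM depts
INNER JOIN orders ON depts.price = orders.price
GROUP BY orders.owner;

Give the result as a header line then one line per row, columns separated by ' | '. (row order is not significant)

After JOIN orders (2 rows):
depts.city | depts.dept | depts.price | orders.owner | orders.name | orders.price
MIA | eng | 90 | dave | carol | 90
SF | hr | 1 | bob | gina | 1
After GROUP BY (2 rows):
orders.owner | sum_price
dave | 90
bob | 1

== RESULT ==
orders.owner | sum_price
dave | 90
bob | 1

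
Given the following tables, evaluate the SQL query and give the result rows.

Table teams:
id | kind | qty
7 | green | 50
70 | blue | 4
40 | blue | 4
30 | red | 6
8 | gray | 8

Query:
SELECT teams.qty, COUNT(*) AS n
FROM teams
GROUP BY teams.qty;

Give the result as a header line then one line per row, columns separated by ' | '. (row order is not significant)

== RESULT ==
teams.qty | n
50 | 1
4 | 2
6 | 1
8 | 1

Derivation:
After GROUP BY (4 rows):
teams.qty | n
50 | 1
4 | 2
6 | 1
8 | 1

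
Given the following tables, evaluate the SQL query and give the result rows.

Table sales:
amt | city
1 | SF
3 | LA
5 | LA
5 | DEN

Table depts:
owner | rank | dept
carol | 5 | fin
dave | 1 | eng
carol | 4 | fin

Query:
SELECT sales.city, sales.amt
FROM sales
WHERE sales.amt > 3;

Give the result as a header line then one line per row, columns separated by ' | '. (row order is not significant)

== RESULT ==
sales.city | sales.amt
LA | 5
DEN | 5

Derivation:
After WHERE (2 rows):
sales.amt | sales.city
5 | LA
5 | DEN
After SELECT (2 rows):
sales.city | sales.amt
LA | 5
DEN | 5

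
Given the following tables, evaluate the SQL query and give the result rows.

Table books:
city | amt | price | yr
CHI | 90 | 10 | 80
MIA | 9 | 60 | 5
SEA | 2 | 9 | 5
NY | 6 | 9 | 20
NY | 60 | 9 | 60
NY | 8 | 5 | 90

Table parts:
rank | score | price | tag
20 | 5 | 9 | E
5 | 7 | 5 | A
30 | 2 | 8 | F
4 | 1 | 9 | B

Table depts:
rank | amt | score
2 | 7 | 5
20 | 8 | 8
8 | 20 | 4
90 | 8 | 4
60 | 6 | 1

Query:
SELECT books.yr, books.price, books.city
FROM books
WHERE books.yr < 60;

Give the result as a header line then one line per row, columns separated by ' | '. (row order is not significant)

== RESULT ==
books.yr | books.price | books.city
5 | 60 | MIA
5 | 9 | SEA
20 | 9 | NY

Derivation:
After WHERE (3 rows):
books.city | books.amt | books.price | books.yr
MIA | 9 | 60 | 5
SEA | 2 | 9 | 5
NY | 6 | 9 | 20
After SELECT (3 rows):
books.yr | books.price | books.city
5 | 60 | MIA
5 | 9 | SEA
20 | 9 | NY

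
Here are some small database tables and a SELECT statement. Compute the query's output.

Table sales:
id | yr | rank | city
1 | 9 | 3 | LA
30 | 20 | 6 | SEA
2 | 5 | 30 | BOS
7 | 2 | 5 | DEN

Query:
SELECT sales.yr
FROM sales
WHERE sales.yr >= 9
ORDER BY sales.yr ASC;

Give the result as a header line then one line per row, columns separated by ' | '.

After WHERE (2 rows):
sales.id | sales.yr | sales.rank | sales.city
1 | 9 | 3 | LA
30 | 20 | 6 | SEA
After SELECT (2 rows):
sales.yr
9
20
After ORDER BY (2 rows):
sales.yr
9
20

== RESULT ==
sales.yr
9
20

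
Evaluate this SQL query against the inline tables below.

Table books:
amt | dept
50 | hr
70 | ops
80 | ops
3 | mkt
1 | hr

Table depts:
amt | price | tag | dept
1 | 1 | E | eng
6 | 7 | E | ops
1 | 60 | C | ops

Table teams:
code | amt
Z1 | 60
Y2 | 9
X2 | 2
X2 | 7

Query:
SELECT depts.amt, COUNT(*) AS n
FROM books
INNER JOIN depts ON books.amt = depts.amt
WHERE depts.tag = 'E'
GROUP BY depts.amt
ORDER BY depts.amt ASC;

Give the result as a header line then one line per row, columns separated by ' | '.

== RESULT ==
depts.amt | n
1 | 1

Derivation:
After JOIN depts (2 rows):
books.amt | books.dept | depts.amt | depts.price | depts.tag | depts.dept
1 | hr | 1 | 1 | E | eng
1 | hr | 1 | 60 | C | ops
After WHERE (1 rows):
books.amt | books.dept | depts.amt | depts.price | depts.tag | depts.dept
1 | hr | 1 | 1 | E | eng
After GROUP BY (1 rows):
depts.amt | n
1 | 1
After ORDER BY (1 rows):
depts.amt | n
1 | 1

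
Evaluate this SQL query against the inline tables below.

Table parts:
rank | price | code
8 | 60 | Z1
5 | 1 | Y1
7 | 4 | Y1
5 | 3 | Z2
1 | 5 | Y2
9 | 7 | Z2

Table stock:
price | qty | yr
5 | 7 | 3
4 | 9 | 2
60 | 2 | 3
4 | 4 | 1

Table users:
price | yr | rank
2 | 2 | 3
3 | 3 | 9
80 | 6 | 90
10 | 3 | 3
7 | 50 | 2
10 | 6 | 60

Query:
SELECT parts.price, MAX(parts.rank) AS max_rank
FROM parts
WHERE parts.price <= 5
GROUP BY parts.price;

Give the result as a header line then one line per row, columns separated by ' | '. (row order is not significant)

After WHERE (4 rows):
parts.rank | parts.price | parts.code
5 | 1 | Y1
7 | 4 | Y1
5 | 3 | Z2
1 | 5 | Y2
After GROUP BY (4 rows):
parts.price | max_rank
1 | 5
4 | 7
3 | 5
5 | 1

== RESULT ==
parts.price | max_rank
1 | 5
4 | 7
3 | 5
5 | 1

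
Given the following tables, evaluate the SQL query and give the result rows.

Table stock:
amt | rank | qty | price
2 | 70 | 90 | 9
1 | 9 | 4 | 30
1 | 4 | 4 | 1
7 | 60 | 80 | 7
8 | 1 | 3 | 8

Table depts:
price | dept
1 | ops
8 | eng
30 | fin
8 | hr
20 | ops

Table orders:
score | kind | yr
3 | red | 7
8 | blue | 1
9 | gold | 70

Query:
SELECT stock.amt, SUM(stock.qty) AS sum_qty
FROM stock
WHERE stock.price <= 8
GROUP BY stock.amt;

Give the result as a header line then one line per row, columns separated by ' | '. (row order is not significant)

After WHERE (3 rows):
stock.amt | stock.rank | stock.qty | stock.price
1 | 4 | 4 | 1
7 | 60 | 80 | 7
8 | 1 | 3 | 8
After GROUP BY (3 rows):
stock.amt | sum_qty
1 | 4
7 | 80
8 | 3

== RESULT ==
stock.amt | sum_qty
1 | 4
7 | 80
8 | 3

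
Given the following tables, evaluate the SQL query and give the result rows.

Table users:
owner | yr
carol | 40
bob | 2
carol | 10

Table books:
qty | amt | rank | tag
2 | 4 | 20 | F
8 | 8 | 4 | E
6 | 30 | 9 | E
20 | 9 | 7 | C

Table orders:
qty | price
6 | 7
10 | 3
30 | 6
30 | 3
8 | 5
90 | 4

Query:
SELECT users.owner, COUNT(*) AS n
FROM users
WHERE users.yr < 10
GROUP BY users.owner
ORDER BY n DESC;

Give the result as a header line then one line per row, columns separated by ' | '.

After WHERE (1 rows):
users.owner | users.yr
bob | 2
After GROUP BY (1 rows):
users.owner | n
bob | 1
After ORDER BY (1 rows):
users.owner | n
bob | 1

== RESULT ==
users.owner | n
bob | 1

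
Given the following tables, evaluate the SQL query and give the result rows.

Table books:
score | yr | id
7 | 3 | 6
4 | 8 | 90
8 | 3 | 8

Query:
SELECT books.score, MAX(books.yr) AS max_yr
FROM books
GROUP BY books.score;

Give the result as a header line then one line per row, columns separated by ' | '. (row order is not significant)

== RESULT ==
books.score | max_yr
7 | 3
4 | 8
8 | 3

Derivation:
After GROUP BY (3 rows):
books.score | max_yr
7 | 3
4 | 8
8 | 3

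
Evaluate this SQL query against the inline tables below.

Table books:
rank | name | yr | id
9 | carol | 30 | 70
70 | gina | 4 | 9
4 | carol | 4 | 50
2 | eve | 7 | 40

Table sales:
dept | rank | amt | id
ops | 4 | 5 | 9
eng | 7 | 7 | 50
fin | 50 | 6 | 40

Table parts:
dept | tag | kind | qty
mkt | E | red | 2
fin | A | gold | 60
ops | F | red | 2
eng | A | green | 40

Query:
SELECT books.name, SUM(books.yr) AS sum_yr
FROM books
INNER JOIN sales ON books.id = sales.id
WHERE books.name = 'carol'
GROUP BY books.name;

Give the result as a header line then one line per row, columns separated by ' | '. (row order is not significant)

After JOIN sales (3 rows):
books.rank | books.name | books.yr | books.id | sales.dept | sales.rank | sales.amt | sales.id
70 | gina | 4 | 9 | ops | 4 | 5 | 9
4 | carol | 4 | 50 | eng | 7 | 7 | 50
2 | eve | 7 | 40 | fin | 50 | 6 | 40
After WHERE (1 rows):
books.rank | books.name | books.yr | books.id | sales.dept | sales.rank | sales.amt | sales.id
4 | carol | 4 | 50 | eng | 7 | 7 | 50
After GROUP BY (1 rows):
books.name | sum_yr
carol | 4

== RESULT ==
books.name | sum_yr
carol | 4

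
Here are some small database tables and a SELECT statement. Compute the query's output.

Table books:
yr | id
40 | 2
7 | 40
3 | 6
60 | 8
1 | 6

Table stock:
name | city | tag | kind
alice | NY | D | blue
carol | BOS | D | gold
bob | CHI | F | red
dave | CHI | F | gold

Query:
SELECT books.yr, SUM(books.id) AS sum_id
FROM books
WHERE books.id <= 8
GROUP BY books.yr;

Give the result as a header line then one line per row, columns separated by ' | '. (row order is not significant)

After WHERE (4 rows):
books.yr | books.id
40 | 2
3 | 6
60 | 8
1 | 6
After GROUP BY (4 rows):
books.yr | sum_id
40 | 2
3 | 6
60 | 8
1 | 6

== RESULT ==
books.yr | sum_id
40 | 2
3 | 6
60 | 8
1 | 6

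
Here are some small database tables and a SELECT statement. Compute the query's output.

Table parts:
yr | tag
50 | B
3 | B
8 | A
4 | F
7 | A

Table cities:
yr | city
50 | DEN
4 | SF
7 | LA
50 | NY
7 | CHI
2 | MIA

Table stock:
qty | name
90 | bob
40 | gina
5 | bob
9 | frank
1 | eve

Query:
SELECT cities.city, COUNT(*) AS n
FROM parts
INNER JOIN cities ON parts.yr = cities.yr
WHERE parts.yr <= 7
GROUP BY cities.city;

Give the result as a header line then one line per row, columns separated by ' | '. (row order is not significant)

== RESULT ==
cities.city | n
SF | 1
LA | 1
CHI | 1

Derivation:
After JOIN cities (5 rows):
parts.yr | parts.tag | cities.yr | cities.city
50 | B | 50 | DEN
50 | B | 50 | NY
4 | F | 4 | SF
7 | A | 7 | LA
7 | A | 7 | CHI
After WHERE (3 rows):
parts.yr | parts.tag | cities.yr | cities.city
4 | F | 4 | SF
7 | A | 7 | LA
7 | A | 7 | CHI
After GROUP BY (3 rows):
cities.city | n
SF | 1
LA | 1
CHI | 1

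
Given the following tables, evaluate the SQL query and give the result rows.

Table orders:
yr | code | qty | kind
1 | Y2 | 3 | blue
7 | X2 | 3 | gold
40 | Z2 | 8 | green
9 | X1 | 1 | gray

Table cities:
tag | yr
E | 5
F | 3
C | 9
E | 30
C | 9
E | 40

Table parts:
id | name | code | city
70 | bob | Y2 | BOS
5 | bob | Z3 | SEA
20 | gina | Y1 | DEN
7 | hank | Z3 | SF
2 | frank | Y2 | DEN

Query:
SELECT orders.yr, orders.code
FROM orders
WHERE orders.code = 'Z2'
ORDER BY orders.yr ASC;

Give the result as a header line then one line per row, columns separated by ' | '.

== RESULT ==
orders.yr | orders.code
40 | Z2

Derivation:
After WHERE (1 rows):
orders.yr | orders.code | orders.qty | orders.kind
40 | Z2 | 8 | green
After SELECT (1 rows):
orders.yr | orders.code
40 | Z2
After ORDER BY (1 rows):
orders.yr | orders.code
40 | Z2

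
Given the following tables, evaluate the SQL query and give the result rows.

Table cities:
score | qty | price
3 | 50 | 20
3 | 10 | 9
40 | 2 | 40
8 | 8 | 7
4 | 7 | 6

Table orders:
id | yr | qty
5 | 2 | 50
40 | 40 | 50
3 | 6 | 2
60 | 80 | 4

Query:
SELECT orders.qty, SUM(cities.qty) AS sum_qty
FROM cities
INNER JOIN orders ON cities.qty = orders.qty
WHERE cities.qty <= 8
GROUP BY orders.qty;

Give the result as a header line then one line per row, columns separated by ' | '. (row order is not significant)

== RESULT ==
orders.qty | sum_qty
2 | 2

Derivation:
After JOIN orders (3 rows):
cities.score | cities.qty | cities.price | orders.id | orders.yr | orders.qty
3 | 50 | 20 | 5 | 2 | 50
3 | 50 | 20 | 40 | 40 | 50
40 | 2 | 40 | 3 | 6 | 2
After WHERE (1 rows):
cities.score | cities.qty | cities.price | orders.id | orders.yr | orders.qty
40 | 2 | 40 | 3 | 6 | 2
After GROUP BY (1 rows):
orders.qty | sum_qty
2 | 2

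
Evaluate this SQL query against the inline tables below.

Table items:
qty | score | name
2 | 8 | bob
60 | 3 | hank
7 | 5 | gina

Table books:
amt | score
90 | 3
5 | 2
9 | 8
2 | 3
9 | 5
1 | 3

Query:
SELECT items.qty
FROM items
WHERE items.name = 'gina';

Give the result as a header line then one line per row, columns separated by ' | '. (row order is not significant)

== RESULT ==
items.qty
7

Derivation:
After WHERE (1 rows):
items.qty | items.score | items.name
7 | 5 | gina
After SELECT (1 rows):
items.qty
7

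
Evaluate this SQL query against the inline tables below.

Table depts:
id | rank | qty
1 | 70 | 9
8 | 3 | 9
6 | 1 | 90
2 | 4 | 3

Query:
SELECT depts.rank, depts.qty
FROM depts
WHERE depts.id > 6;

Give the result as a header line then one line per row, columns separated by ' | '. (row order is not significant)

== RESULT ==
depts.rank | depts.qty
3 | 9

Derivation:
After WHERE (1 rows):
depts.id | depts.rank | depts.qty
8 | 3 | 9
After SELECT (1 rows):
depts.rank | depts.qty
3 | 9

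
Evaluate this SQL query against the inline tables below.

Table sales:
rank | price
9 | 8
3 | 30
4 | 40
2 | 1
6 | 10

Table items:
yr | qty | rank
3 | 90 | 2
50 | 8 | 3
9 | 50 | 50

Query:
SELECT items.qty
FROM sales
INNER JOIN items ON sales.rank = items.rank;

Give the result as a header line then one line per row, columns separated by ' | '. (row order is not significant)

After JOIN items (2 rows):
sales.rank | sales.price | items.yr | items.qty | items.rank
3 | 30 | 50 | 8 | 3
2 | 1 | 3 | 90 | 2
After SELECT (2 rows):
items.qty
8
90

== RESULT ==
items.qty
8
90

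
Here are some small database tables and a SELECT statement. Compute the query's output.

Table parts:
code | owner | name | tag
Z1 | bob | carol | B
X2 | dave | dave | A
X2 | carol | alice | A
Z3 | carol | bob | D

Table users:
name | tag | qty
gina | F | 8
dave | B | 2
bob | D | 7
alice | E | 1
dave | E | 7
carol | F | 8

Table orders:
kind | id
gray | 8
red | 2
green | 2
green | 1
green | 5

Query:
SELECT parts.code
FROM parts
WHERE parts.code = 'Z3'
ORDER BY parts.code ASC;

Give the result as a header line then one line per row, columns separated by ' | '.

== RESULT ==
parts.code
Z3

Derivation:
After WHERE (1 rows):
parts.code | parts.owner | parts.name | parts.tag
Z3 | carol | bob | D
After SELECT (1 rows):
parts.code
Z3
After ORDER BY (1 rows):
parts.code
Z3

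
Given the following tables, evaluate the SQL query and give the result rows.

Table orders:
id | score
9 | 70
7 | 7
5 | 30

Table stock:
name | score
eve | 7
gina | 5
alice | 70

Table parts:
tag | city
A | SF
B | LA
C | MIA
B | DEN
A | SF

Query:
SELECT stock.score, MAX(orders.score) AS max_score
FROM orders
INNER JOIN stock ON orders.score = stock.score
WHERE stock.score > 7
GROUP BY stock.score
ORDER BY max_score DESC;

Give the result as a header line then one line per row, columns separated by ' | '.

== RESULT ==
stock.score | max_score
70 | 70

Derivation:
After JOIN stock (2 rows):
orders.id | orders.score | stock.name | stock.score
9 | 70 | alice | 70
7 | 7 | eve | 7
After WHERE (1 rows):
orders.id | orders.score | stock.name | stock.score
9 | 70 | alice | 70
After GROUP BY (1 rows):
stock.score | max_score
70 | 70
After ORDER BY (1 rows):
stock.score | max_score
70 | 70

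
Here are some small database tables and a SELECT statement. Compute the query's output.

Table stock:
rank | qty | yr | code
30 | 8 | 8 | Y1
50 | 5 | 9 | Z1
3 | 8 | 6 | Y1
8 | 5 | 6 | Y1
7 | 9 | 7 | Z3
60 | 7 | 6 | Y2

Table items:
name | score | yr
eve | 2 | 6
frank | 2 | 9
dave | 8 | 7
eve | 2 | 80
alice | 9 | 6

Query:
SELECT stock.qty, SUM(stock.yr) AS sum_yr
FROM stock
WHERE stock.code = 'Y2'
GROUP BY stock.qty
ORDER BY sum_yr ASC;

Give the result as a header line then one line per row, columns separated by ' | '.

== RESULT ==
stock.qty | sum_yr
7 | 6

Derivation:
After WHERE (1 rows):
stock.rank | stock.qty | stock.yr | stock.code
60 | 7 | 6 | Y2
After GROUP BY (1 rows):
stock.qty | sum_yr
7 | 6
After ORDER BY (1 rows):
stock.qty | sum_yr
7 | 6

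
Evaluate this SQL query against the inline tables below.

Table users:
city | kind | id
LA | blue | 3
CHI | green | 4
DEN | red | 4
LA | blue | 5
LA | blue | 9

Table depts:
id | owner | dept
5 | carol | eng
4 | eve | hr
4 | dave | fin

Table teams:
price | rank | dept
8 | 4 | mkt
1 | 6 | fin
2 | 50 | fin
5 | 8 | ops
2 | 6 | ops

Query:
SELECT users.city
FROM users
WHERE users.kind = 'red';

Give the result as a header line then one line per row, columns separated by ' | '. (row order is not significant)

== RESULT ==
users.city
DEN

Derivation:
After WHERE (1 rows):
users.city | users.kind | users.id
DEN | red | 4
After SELECT (1 rows):
users.city
DEN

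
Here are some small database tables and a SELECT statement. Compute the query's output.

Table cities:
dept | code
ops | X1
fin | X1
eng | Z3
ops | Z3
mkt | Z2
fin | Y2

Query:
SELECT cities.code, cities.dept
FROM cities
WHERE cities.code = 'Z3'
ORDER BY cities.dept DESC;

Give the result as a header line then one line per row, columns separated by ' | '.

After WHERE (2 rows):
cities.dept | cities.code
eng | Z3
ops | Z3
After SELECT (2 rows):
cities.code | cities.dept
Z3 | eng
Z3 | ops
After ORDER BY (2 rows):
cities.code | cities.dept
Z3 | ops
Z3 | eng

== RESULT ==
cities.code | cities.dept
Z3 | ops
Z3 | eng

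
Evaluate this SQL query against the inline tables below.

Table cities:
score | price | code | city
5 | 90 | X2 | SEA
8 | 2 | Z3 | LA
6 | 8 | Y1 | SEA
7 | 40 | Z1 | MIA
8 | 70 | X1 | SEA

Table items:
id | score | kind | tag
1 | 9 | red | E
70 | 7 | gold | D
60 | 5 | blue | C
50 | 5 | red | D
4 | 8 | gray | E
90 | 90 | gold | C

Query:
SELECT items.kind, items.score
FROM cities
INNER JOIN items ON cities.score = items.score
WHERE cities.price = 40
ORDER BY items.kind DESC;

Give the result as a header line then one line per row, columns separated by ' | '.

== RESULT ==
items.kind | items.score
gold | 7

Derivation:
After JOIN items (5 rows):
cities.score | cities.price | cities.code | cities.city | items.id | items.score | items.kind | items.tag
5 | 90 | X2 | SEA | 60 | 5 | blue | C
5 | 90 | X2 | SEA | 50 | 5 | red | D
8 | 2 | Z3 | LA | 4 | 8 | gray | E
7 | 40 | Z1 | MIA | 70 | 7 | gold | D
8 | 70 | X1 | SEA | 4 | 8 | gray | E
After WHERE (1 rows):
cities.score | cities.price | cities.code | cities.city | items.id | items.score | items.kind | items.tag
7 | 40 | Z1 | MIA | 70 | 7 | gold | D
After SELECT (1 rows):
items.kind | items.score
gold | 7
After ORDER BY (1 rows):
items.kind | items.score
gold | 7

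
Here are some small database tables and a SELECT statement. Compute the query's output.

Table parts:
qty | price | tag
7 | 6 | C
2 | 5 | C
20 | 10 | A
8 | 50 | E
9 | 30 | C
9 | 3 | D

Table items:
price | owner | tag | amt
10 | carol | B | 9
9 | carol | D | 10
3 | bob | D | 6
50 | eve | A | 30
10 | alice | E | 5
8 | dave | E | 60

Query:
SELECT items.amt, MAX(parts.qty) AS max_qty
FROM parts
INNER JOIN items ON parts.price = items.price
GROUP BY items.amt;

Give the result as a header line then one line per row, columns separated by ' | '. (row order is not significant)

== RESULT ==
items.amt | max_qty
9 | 20
5 | 20
30 | 8
6 | 9

Derivation:
After JOIN items (4 rows):
parts.qty | parts.price | parts.tag | items.price | items.owner | items.tag | items.amt
20 | 10 | A | 10 | carol | B | 9
20 | 10 | A | 10 | alice | E | 5
8 | 50 | E | 50 | eve | A | 30
9 | 3 | D | 3 | bob | D | 6
After GROUP BY (4 rows):
items.amt | max_qty
9 | 20
5 | 20
30 | 8
6 | 9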